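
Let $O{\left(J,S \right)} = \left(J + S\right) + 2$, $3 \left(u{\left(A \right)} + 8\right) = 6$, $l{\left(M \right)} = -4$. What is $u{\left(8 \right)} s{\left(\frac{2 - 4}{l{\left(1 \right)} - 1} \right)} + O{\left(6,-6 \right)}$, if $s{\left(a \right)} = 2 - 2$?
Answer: $2$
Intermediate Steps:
$u{\left(A \right)} = -6$ ($u{\left(A \right)} = -8 + \frac{1}{3} \cdot 6 = -8 + 2 = -6$)
$s{\left(a \right)} = 0$
$O{\left(J,S \right)} = 2 + J + S$
$u{\left(8 \right)} s{\left(\frac{2 - 4}{l{\left(1 \right)} - 1} \right)} + O{\left(6,-6 \right)} = \left(-6\right) 0 + \left(2 + 6 - 6\right) = 0 + 2 = 2$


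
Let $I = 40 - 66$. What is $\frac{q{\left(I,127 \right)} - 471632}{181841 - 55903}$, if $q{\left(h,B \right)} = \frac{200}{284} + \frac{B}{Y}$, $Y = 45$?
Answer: $- \frac{1506852973}{402371910} \approx -3.7449$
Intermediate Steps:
$I = -26$ ($I = 40 - 66 = -26$)
$q{\left(h,B \right)} = \frac{50}{71} + \frac{B}{45}$ ($q{\left(h,B \right)} = \frac{200}{284} + \frac{B}{45} = 200 \cdot \frac{1}{284} + B \frac{1}{45} = \frac{50}{71} + \frac{B}{45}$)
$\frac{q{\left(I,127 \right)} - 471632}{181841 - 55903} = \frac{\left(\frac{50}{71} + \frac{1}{45} \cdot 127\right) - 471632}{181841 - 55903} = \frac{\left(\frac{50}{71} + \frac{127}{45}\right) - 471632}{125938} = \left(\frac{11267}{3195} - 471632\right) \frac{1}{125938} = \left(- \frac{1506852973}{3195}\right) \frac{1}{125938} = - \frac{1506852973}{402371910}$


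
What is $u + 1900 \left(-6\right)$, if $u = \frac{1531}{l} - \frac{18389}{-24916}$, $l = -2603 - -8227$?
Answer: $- \frac{399328222867}{35031896} \approx -11399.0$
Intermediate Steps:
$l = 5624$ ($l = -2603 + 8227 = 5624$)
$u = \frac{35391533}{35031896}$ ($u = \frac{1531}{5624} - \frac{18389}{-24916} = 1531 \cdot \frac{1}{5624} - - \frac{18389}{24916} = \frac{1531}{5624} + \frac{18389}{24916} = \frac{35391533}{35031896} \approx 1.0103$)
$u + 1900 \left(-6\right) = \frac{35391533}{35031896} + 1900 \left(-6\right) = \frac{35391533}{35031896} - 11400 = - \frac{399328222867}{35031896}$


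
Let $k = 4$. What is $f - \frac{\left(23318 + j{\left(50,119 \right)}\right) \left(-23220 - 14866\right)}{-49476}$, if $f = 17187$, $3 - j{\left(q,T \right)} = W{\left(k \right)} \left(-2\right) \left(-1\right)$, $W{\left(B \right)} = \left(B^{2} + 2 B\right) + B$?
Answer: $- \frac{5954463}{8246} \approx -722.1$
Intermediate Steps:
$W{\left(B \right)} = B^{2} + 3 B$
$j{\left(q,T \right)} = -53$ ($j{\left(q,T \right)} = 3 - 4 \left(3 + 4\right) \left(-2\right) \left(-1\right) = 3 - 4 \cdot 7 \left(-2\right) \left(-1\right) = 3 - 28 \left(-2\right) \left(-1\right) = 3 - \left(-56\right) \left(-1\right) = 3 - 56 = -53$)
$f - \frac{\left(23318 + j{\left(50,119 \right)}\right) \left(-23220 - 14866\right)}{-49476} = 17187 - \frac{\left(23318 - 53\right) \left(-23220 - 14866\right)}{-49476} = 17187 - 23265 \left(-38086\right) \left(- \frac{1}{49476}\right) = 17187 - \left(-886070790\right) \left(- \frac{1}{49476}\right) = 17187 - \frac{147678465}{8246} = - \frac{5954463}{8246}$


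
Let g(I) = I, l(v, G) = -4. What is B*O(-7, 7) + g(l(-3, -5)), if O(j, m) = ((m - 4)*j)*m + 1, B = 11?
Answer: -1610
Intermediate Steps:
O(j, m) = 1 + j*m*(-4 + m) (O(j, m) = ((-4 + m)*j)*m + 1 = (j*(-4 + m))*m + 1 = j*m*(-4 + m) + 1 = 1 + j*m*(-4 + m))
B*O(-7, 7) + g(l(-3, -5)) = 11*(1 - 7*7² - 4*(-7)*7) - 4 = 11*(1 - 7*49 + 196) - 4 = 11*(1 - 343 + 196) - 4 = 11*(-146) - 4 = -1606 - 4 = -1610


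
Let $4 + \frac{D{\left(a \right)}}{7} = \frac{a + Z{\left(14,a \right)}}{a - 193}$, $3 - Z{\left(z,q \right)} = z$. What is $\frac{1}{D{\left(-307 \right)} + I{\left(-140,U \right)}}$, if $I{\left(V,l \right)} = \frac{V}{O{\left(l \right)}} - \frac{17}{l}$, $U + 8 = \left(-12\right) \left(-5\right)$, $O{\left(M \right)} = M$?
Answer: $- \frac{6500}{172687} \approx -0.03764$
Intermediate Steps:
$Z{\left(z,q \right)} = 3 - z$
$U = 52$ ($U = -8 - -60 = -8 + 60 = 52$)
$D{\left(a \right)} = -28 + \frac{7 \left(-11 + a\right)}{-193 + a}$ ($D{\left(a \right)} = -28 + 7 \frac{a + \left(3 - 14\right)}{a - 193} = -28 + 7 \frac{a + \left(3 - 14\right)}{-193 + a} = -28 + 7 \frac{a - 11}{-193 + a} = -28 + 7 \frac{-11 + a}{-193 + a} = -28 + \frac{7 \left(-11 + a\right)}{-193 + a}$)
$I{\left(V,l \right)} = - \frac{17}{l} + \frac{V}{l}$ ($I{\left(V,l \right)} = \frac{V}{l} - \frac{17}{l} = - \frac{17}{l} + \frac{V}{l}$)
$\frac{1}{D{\left(-307 \right)} + I{\left(-140,U \right)}} = \frac{1}{\frac{7 \left(761 - -921\right)}{-193 - 307} + \frac{-17 - 140}{52}} = \frac{1}{\frac{7 \left(761 + 921\right)}{-500} + \frac{1}{52} \left(-157\right)} = \frac{1}{7 \left(- \frac{1}{500}\right) 1682 - \frac{157}{52}} = \frac{1}{- \frac{5887}{250} - \frac{157}{52}} = \frac{1}{- \frac{172687}{6500}} = - \frac{6500}{172687}$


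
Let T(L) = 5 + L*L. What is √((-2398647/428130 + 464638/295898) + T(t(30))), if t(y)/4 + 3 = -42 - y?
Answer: √40121767713873024820605810/21113801790 ≈ 300.00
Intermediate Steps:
t(y) = -180 - 4*y (t(y) = -12 + 4*(-42 - y) = -12 + (-168 - 4*y) = -180 - 4*y)
T(L) = 5 + L²
√((-2398647/428130 + 464638/295898) + T(t(30))) = √((-2398647/428130 + 464638/295898) + (5 + (-180 - 4*30)²)) = √((-2398647*1/428130 + 464638*(1/295898)) + (5 + (-180 - 120)²)) = √((-799549/142710 + 232319/147949) + (5 + (-300)²)) = √(-85138230511/21113801790 + (5 + 90000)) = √(-85138230511/21113801790 + 90005) = √(1900262591878439/21113801790) = √40121767713873024820605810/21113801790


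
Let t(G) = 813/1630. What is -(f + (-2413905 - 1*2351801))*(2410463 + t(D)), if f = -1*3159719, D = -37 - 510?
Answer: 6227886941972755/326 ≈ 1.9104e+13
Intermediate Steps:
D = -547
f = -3159719
t(G) = 813/1630 (t(G) = 813*(1/1630) = 813/1630)
-(f + (-2413905 - 1*2351801))*(2410463 + t(D)) = -(-3159719 + (-2413905 - 1*2351801))*(2410463 + 813/1630) = -(-3159719 + (-2413905 - 2351801))*3929055503/1630 = -(-3159719 - 4765706)*3929055503/1630 = -(-7925425)*3929055503/1630 = -1*(-6227886941972755/326) = 6227886941972755/326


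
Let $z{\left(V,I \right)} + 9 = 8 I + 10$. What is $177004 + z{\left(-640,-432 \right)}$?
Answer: $173549$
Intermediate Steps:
$z{\left(V,I \right)} = 1 + 8 I$ ($z{\left(V,I \right)} = -9 + \left(8 I + 10\right) = -9 + \left(10 + 8 I\right) = 1 + 8 I$)
$177004 + z{\left(-640,-432 \right)} = 177004 + \left(1 + 8 \left(-432\right)\right) = 177004 + \left(1 - 3456\right) = 177004 - 3455 = 173549$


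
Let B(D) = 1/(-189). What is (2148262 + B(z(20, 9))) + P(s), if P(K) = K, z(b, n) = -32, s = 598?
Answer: 406134539/189 ≈ 2.1489e+6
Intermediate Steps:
B(D) = -1/189
(2148262 + B(z(20, 9))) + P(s) = (2148262 - 1/189) + 598 = 406021517/189 + 598 = 406134539/189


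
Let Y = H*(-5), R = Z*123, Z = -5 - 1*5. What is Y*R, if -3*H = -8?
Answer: 16400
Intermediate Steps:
H = 8/3 (H = -1/3*(-8) = 8/3 ≈ 2.6667)
Z = -10 (Z = -5 - 5 = -10)
R = -1230 (R = -10*123 = -1230)
Y = -40/3 (Y = (8/3)*(-5) = -40/3 ≈ -13.333)
Y*R = -40/3*(-1230) = 16400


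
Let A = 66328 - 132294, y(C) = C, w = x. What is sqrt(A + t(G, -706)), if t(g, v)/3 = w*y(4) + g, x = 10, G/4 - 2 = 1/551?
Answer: I*sqrt(19983618410)/551 ≈ 256.56*I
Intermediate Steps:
G = 4412/551 (G = 8 + 4/551 = 4412/551 ≈ 8.0073)
w = 10
t(g, v) = 120 + 3*g (t(g, v) = 3*(10*4 + g) = 3*(40 + g) = 120 + 3*g)
A = -65966
sqrt(A + t(G, -706)) = sqrt(-65966 + (120 + 3*(4412/551))) = sqrt(-65966 + (120 + 13236/551)) = sqrt(-65966 + 79356/551) = sqrt(-36267910/551) = I*sqrt(19983618410)/551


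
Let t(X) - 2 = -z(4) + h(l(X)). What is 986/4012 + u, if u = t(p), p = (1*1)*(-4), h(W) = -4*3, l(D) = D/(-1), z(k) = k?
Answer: -1623/118 ≈ -13.754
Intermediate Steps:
l(D) = -D (l(D) = D*(-1) = -D)
h(W) = -12
p = -4 (p = 1*(-4) = -4)
t(X) = -14 (t(X) = 2 + (-1*4 - 12) = 2 + (-4 - 12) = 2 - 16 = -14)
u = -14
986/4012 + u = 986/4012 - 14 = 986*(1/4012) - 14 = 29/118 - 14 = -1623/118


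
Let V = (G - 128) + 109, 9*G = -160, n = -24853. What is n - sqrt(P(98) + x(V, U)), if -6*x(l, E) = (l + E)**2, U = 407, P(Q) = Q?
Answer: -24853 - 7*I*sqrt(338406)/27 ≈ -24853.0 - 150.82*I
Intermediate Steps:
G = -160/9 (G = (1/9)*(-160) = -160/9 ≈ -17.778)
V = -331/9 (V = (-160/9 - 128) + 109 = -1312/9 + 109 = -331/9 ≈ -36.778)
x(l, E) = -(E + l)**2/6 (x(l, E) = -(l + E)**2/6 = -(E + l)**2/6)
n - sqrt(P(98) + x(V, U)) = -24853 - sqrt(98 - (407 - 331/9)**2/6) = -24853 - sqrt(98 - (3332/9)**2/6) = -24853 - sqrt(98 - 1/6*11102224/81) = -24853 - sqrt(98 - 5551112/243) = -24853 - sqrt(-5527298/243) = -24853 - 7*I*sqrt(338406)/27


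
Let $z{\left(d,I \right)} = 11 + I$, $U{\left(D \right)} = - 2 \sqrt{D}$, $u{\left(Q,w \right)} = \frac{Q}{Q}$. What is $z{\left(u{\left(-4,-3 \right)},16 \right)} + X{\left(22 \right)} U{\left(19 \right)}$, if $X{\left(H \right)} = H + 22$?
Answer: $27 - 88 \sqrt{19} \approx -356.58$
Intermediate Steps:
$u{\left(Q,w \right)} = 1$
$X{\left(H \right)} = 22 + H$
$z{\left(u{\left(-4,-3 \right)},16 \right)} + X{\left(22 \right)} U{\left(19 \right)} = \left(11 + 16\right) + \left(22 + 22\right) \left(- 2 \sqrt{19}\right) = 27 + 44 \left(- 2 \sqrt{19}\right) = 27 - 88 \sqrt{19}$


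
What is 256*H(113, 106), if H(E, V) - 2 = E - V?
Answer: 2304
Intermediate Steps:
H(E, V) = 2 + E - V (H(E, V) = 2 + (E - V) = 2 + E - V)
256*H(113, 106) = 256*(2 + 113 - 1*106) = 256*(2 + 113 - 106) = 256*9 = 2304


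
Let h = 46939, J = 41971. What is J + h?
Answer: 88910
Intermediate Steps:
J + h = 41971 + 46939 = 88910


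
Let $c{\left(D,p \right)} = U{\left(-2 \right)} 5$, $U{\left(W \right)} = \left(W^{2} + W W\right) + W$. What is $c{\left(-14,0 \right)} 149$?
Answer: $4470$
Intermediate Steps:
$U{\left(W \right)} = W + 2 W^{2}$ ($U{\left(W \right)} = \left(W^{2} + W^{2}\right) + W = 2 W^{2} + W = W + 2 W^{2}$)
$c{\left(D,p \right)} = 30$ ($c{\left(D,p \right)} = - 2 \left(1 + 2 \left(-2\right)\right) 5 = - 2 \left(1 - 4\right) 5 = \left(-2\right) \left(-3\right) 5 = 6 \cdot 5 = 30$)
$c{\left(-14,0 \right)} 149 = 30 \cdot 149 = 4470$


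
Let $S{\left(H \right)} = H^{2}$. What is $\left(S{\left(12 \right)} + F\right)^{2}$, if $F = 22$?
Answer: $27556$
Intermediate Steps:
$\left(S{\left(12 \right)} + F\right)^{2} = \left(12^{2} + 22\right)^{2} = \left(144 + 22\right)^{2} = 166^{2} = 27556$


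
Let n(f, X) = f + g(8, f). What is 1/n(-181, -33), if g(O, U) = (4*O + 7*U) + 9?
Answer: -1/1407 ≈ -0.00071073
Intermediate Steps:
g(O, U) = 9 + 4*O + 7*U
n(f, X) = 41 + 8*f (n(f, X) = f + (9 + 4*8 + 7*f) = f + (9 + 32 + 7*f) = f + (41 + 7*f) = 41 + 8*f)
1/n(-181, -33) = 1/(41 + 8*(-181)) = 1/(41 - 1448) = 1/(-1407) = -1/1407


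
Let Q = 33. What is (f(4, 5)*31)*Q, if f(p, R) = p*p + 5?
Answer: 21483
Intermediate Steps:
f(p, R) = 5 + p² (f(p, R) = p² + 5 = 5 + p²)
(f(4, 5)*31)*Q = ((5 + 4²)*31)*33 = ((5 + 16)*31)*33 = (21*31)*33 = 651*33 = 21483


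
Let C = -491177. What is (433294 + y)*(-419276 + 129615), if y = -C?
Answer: -267783194331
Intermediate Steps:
y = 491177 (y = -1*(-491177) = 491177)
(433294 + y)*(-419276 + 129615) = (433294 + 491177)*(-419276 + 129615) = 924471*(-289661) = -267783194331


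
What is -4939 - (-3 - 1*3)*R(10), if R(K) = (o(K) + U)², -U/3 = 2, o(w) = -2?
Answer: -4555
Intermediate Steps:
U = -6 (U = -3*2 = -6)
R(K) = 64 (R(K) = (-2 - 6)² = (-8)² = 64)
-4939 - (-3 - 1*3)*R(10) = -4939 - (-3 - 1*3)*64 = -4939 - (-3 - 3)*64 = -4939 - (-6)*64 = -4939 - 1*(-384) = -4939 + 384 = -4555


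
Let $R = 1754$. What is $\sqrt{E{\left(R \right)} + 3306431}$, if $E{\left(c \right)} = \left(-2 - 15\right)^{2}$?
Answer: $332 \sqrt{30} \approx 1818.4$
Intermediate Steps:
$E{\left(c \right)} = 289$ ($E{\left(c \right)} = \left(-17\right)^{2} = 289$)
$\sqrt{E{\left(R \right)} + 3306431} = \sqrt{289 + 3306431} = \sqrt{3306720} = 332 \sqrt{30}$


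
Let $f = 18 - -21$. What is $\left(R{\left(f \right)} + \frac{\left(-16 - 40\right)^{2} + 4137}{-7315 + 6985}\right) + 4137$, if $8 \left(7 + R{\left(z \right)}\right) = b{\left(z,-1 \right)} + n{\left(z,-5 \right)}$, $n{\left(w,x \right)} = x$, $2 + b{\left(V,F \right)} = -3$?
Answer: $\frac{2710429}{660} \approx 4106.7$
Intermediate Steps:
$b{\left(V,F \right)} = -5$ ($b{\left(V,F \right)} = -2 - 3 = -5$)
$f = 39$ ($f = 18 + 21 = 39$)
$R{\left(z \right)} = - \frac{33}{4}$ ($R{\left(z \right)} = -7 + \frac{-5 - 5}{8} = -7 + \frac{1}{8} \left(-10\right) = -7 - \frac{5}{4} = - \frac{33}{4}$)
$\left(R{\left(f \right)} + \frac{\left(-16 - 40\right)^{2} + 4137}{-7315 + 6985}\right) + 4137 = \left(- \frac{33}{4} + \frac{\left(-16 - 40\right)^{2} + 4137}{-7315 + 6985}\right) + 4137 = \left(- \frac{33}{4} + \frac{\left(-56\right)^{2} + 4137}{-330}\right) + 4137 = \left(- \frac{33}{4} + \left(3136 + 4137\right) \left(- \frac{1}{330}\right)\right) + 4137 = \left(- \frac{33}{4} + 7273 \left(- \frac{1}{330}\right)\right) + 4137 = \left(- \frac{33}{4} - \frac{7273}{330}\right) + 4137 = - \frac{19991}{660} + 4137 = \frac{2710429}{660}$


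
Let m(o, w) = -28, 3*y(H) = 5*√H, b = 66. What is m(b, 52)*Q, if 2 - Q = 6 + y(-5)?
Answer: 112 + 140*I*√5/3 ≈ 112.0 + 104.35*I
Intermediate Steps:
y(H) = 5*√H/3 (y(H) = (5*√H)/3 = 5*√H/3)
Q = -4 - 5*I*√5/3 (Q = 2 - (6 + 5*√(-5)/3) = 2 - (6 + 5*(I*√5)/3) = 2 - (6 + 5*I*√5/3) = 2 + (-6 - 5*I*√5/3) = -4 - 5*I*√5/3 ≈ -4.0 - 3.7268*I)
m(b, 52)*Q = -28*(-4 - 5*I*√5/3) = 112 + 140*I*√5/3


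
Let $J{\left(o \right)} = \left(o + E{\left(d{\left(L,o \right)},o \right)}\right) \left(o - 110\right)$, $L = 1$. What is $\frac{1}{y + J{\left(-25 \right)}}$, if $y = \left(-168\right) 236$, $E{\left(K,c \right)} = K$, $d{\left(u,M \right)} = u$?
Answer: $- \frac{1}{36408} \approx -2.7466 \cdot 10^{-5}$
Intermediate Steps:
$y = -39648$
$J{\left(o \right)} = \left(1 + o\right) \left(-110 + o\right)$ ($J{\left(o \right)} = \left(o + 1\right) \left(o - 110\right) = \left(1 + o\right) \left(-110 + o\right)$)
$\frac{1}{y + J{\left(-25 \right)}} = \frac{1}{-39648 - \left(-2615 - 625\right)} = \frac{1}{-39648 + \left(-110 + 625 + 2725\right)} = \frac{1}{-39648 + 3240} = \frac{1}{-36408} = - \frac{1}{36408}$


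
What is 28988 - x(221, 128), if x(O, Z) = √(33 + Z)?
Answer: 28988 - √161 ≈ 28975.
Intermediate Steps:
28988 - x(221, 128) = 28988 - √(33 + 128) = 28988 - √161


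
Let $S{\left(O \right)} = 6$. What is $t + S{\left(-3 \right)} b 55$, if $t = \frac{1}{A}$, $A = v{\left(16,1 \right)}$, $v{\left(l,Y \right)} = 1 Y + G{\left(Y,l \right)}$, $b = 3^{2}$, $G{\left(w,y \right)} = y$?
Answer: $\frac{50491}{17} \approx 2970.1$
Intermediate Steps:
$b = 9$
$v{\left(l,Y \right)} = Y + l$ ($v{\left(l,Y \right)} = 1 Y + l = Y + l$)
$A = 17$ ($A = 1 + 16 = 17$)
$t = \frac{1}{17} \approx 0.058824$
$t + S{\left(-3 \right)} b 55 = \frac{1}{17} + 6 \cdot 9 \cdot 55 = \frac{1}{17} + 54 \cdot 55 = \frac{1}{17} + 2970 = \frac{50491}{17}$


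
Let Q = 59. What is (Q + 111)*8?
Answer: 1360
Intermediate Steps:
(Q + 111)*8 = (59 + 111)*8 = 170*8 = 1360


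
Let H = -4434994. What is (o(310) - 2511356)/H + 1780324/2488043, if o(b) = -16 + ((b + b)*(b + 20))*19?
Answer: 2236054712426/5517227888371 ≈ 0.40529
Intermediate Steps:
o(b) = -16 + 38*b*(20 + b) (o(b) = -16 + ((2*b)*(20 + b))*19 = -16 + (2*b*(20 + b))*19 = -16 + 38*b*(20 + b))
(o(310) - 2511356)/H + 1780324/2488043 = ((-16 + 38*310² + 760*310) - 2511356)/(-4434994) + 1780324/2488043 = ((-16 + 38*96100 + 235600) - 2511356)*(-1/4434994) + 1780324*(1/2488043) = ((-16 + 3651800 + 235600) - 2511356)*(-1/4434994) + 1780324/2488043 = (3887384 - 2511356)*(-1/4434994) + 1780324/2488043 = 1376028*(-1/4434994) + 1780324/2488043 = -688014/2217497 + 1780324/2488043 = 2236054712426/5517227888371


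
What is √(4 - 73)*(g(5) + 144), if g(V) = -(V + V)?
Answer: 134*I*√69 ≈ 1113.1*I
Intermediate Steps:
g(V) = -2*V
√(4 - 73)*(g(5) + 144) = √(4 - 73)*(-2*5 + 144) = √(-69)*(-10 + 144) = (I*√69)*134 = 134*I*√69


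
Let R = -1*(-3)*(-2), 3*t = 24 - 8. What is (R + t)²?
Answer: 4/9 ≈ 0.44444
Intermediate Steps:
t = 16/3 (t = (24 - 8)/3 = (⅓)*16 = 16/3 ≈ 5.3333)
R = -6 (R = 3*(-2) = -6)
(R + t)² = (-6 + 16/3)² = (-⅔)² = 4/9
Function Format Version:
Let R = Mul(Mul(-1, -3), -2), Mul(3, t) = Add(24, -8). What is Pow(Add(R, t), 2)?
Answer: Rational(4, 9) ≈ 0.44444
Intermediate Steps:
t = Rational(16, 3) (t = Mul(Rational(1, 3), Add(24, -8)) = Mul(Rational(1, 3), 16) = Rational(16, 3) ≈ 5.3333)
R = -6 (R = Mul(3, -2) = -6)
Pow(Add(R, t), 2) = Pow(Add(-6, Rational(16, 3)), 2) = Pow(Rational(-2, 3), 2) = Rational(4, 9)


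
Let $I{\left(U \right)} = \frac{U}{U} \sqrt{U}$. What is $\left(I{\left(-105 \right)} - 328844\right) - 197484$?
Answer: $-526328 + i \sqrt{105} \approx -5.2633 \cdot 10^{5} + 10.247 i$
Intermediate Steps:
$I{\left(U \right)} = \sqrt{U}$ ($I{\left(U \right)} = 1 \sqrt{U} = \sqrt{U}$)
$\left(I{\left(-105 \right)} - 328844\right) - 197484 = \left(\sqrt{-105} - 328844\right) - 197484 = \left(i \sqrt{105} - 328844\right) - 197484 = \left(-328844 + i \sqrt{105}\right) - 197484 = -526328 + i \sqrt{105}$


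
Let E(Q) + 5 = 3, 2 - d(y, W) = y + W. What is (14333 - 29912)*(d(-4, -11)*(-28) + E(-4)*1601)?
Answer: 57299562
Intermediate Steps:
d(y, W) = 2 - W - y (d(y, W) = 2 - (y + W) = 2 - (W + y) = 2 + (-W - y) = 2 - W - y)
E(Q) = -2 (E(Q) = -5 + 3 = -2)
(14333 - 29912)*(d(-4, -11)*(-28) + E(-4)*1601) = (14333 - 29912)*((2 - 1*(-11) - 1*(-4))*(-28) - 2*1601) = -15579*((2 + 11 + 4)*(-28) - 3202) = -15579*(17*(-28) - 3202) = -15579*(-476 - 3202) = -15579*(-3678) = 57299562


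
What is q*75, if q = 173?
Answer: 12975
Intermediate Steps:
q*75 = 173*75 = 12975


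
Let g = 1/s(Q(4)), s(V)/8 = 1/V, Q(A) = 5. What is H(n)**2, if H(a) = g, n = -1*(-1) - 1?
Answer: 25/64 ≈ 0.39063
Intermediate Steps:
n = 0 (n = 1 - 1 = 0)
s(V) = 8/V (s(V) = 8*(1/V) = 8/V)
g = 5/8 (g = 1/(8/5) = 5/8 ≈ 0.62500)
H(a) = 5/8
H(n)**2 = (5/8)**2 = 25/64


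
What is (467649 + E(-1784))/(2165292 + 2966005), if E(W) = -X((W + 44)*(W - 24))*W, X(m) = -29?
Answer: 415913/5131297 ≈ 0.081054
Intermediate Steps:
E(W) = 29*W (E(W) = -(-29)*W = 29*W)
(467649 + E(-1784))/(2165292 + 2966005) = (467649 + 29*(-1784))/(2165292 + 2966005) = (467649 - 51736)/5131297 = 415913*(1/5131297) = 415913/5131297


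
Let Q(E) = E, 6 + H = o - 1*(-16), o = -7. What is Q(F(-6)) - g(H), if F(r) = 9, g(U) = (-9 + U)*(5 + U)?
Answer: 57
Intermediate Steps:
H = 3 (H = -6 + (-7 - 1*(-16)) = -6 + (-7 + 16) = -6 + 9 = 3)
Q(F(-6)) - g(H) = 9 - (-45 + 3² - 4*3) = 9 - (-45 + 9 - 12) = 9 - 1*(-48) = 9 + 48 = 57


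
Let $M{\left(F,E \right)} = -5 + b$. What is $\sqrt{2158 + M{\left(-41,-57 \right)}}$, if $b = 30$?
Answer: $\sqrt{2183} \approx 46.723$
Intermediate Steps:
$M{\left(F,E \right)} = 25$ ($M{\left(F,E \right)} = -5 + 30 = 25$)
$\sqrt{2158 + M{\left(-41,-57 \right)}} = \sqrt{2158 + 25} = \sqrt{2183}$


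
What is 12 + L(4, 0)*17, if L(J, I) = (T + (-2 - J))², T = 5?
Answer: 29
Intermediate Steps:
L(J, I) = (3 - J)² (L(J, I) = (5 + (-2 - J))² = (3 - J)²)
12 + L(4, 0)*17 = 12 + (-3 + 4)²*17 = 12 + 1²*17 = 12 + 1*17 = 12 + 17 = 29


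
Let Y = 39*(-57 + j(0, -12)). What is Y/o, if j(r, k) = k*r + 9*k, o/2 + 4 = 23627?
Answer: -6435/47246 ≈ -0.13620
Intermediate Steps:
o = 47246 (o = -8 + 2*23627 = -8 + 47254 = 47246)
j(r, k) = 9*k + k*r
Y = -6435 (Y = 39*(-57 - 12*(9 + 0)) = 39*(-57 - 12*9) = 39*(-57 - 108) = 39*(-165) = -6435)
Y/o = -6435/47246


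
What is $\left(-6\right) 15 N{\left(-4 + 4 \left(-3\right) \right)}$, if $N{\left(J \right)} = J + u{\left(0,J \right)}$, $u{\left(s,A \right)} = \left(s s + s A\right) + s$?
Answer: $1440$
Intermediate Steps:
$u{\left(s,A \right)} = s + s^{2} + A s$ ($u{\left(s,A \right)} = \left(s^{2} + A s\right) + s = s + s^{2} + A s$)
$N{\left(J \right)} = J$ ($N{\left(J \right)} = J + 0 \left(1 + J + 0\right) = J + 0 \left(1 + J\right) = J + 0 = J$)
$\left(-6\right) 15 N{\left(-4 + 4 \left(-3\right) \right)} = \left(-6\right) 15 \left(-4 + 4 \left(-3\right)\right) = - 90 \left(-4 - 12\right) = \left(-90\right) \left(-16\right) = 1440$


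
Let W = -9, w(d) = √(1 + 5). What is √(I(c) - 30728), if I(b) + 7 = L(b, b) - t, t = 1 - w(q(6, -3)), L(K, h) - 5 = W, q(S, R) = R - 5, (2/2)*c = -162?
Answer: √(-30740 + √6) ≈ 175.32*I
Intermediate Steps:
c = -162
q(S, R) = -5 + R
w(d) = √6
L(K, h) = -4 (L(K, h) = 5 - 9 = -4)
t = 1 - √6 ≈ -1.4495
I(b) = -12 + √6 (I(b) = -7 + (-4 - (1 - √6)) = -7 + (-4 + (-1 + √6)) = -7 + (-5 + √6) = -12 + √6)
√(I(c) - 30728) = √((-12 + √6) - 30728) = √(-30740 + √6)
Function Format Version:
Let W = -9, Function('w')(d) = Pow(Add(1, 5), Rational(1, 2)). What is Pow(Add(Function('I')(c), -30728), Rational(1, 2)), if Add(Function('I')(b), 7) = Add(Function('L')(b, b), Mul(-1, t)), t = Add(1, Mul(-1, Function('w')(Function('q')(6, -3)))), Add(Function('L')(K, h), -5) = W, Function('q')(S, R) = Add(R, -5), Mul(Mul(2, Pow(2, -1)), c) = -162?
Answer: Pow(Add(-30740, Pow(6, Rational(1, 2))), Rational(1, 2)) ≈ Mul(175.32, I)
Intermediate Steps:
c = -162
Function('q')(S, R) = Add(-5, R)
Function('w')(d) = Pow(6, Rational(1, 2))
Function('L')(K, h) = -4 (Function('L')(K, h) = Add(5, -9) = -4)
t = Add(1, Mul(-1, Pow(6, Rational(1, 2)))) ≈ -1.4495
Function('I')(b) = Add(-12, Pow(6, Rational(1, 2))) (Function('I')(b) = Add(-7, Add(-4, Mul(-1, Add(1, Mul(-1, Pow(6, Rational(1, 2))))))) = Add(-7, Add(-4, Add(-1, Pow(6, Rational(1, 2))))) = Add(-7, Add(-5, Pow(6, Rational(1, 2)))) = Add(-12, Pow(6, Rational(1, 2))))
Pow(Add(Function('I')(c), -30728), Rational(1, 2)) = Pow(Add(Add(-12, Pow(6, Rational(1, 2))), -30728), Rational(1, 2)) = Pow(Add(-30740, Pow(6, Rational(1, 2))), Rational(1, 2))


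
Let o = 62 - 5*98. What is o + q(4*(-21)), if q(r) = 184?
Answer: -244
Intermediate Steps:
o = -428 (o = 62 - 490 = -428)
o + q(4*(-21)) = -428 + 184 = -244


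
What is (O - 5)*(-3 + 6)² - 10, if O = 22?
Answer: 143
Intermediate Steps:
(O - 5)*(-3 + 6)² - 10 = (22 - 5)*(-3 + 6)² - 10 = 17*3² - 10 = 17*9 - 10 = 153 - 10 = 143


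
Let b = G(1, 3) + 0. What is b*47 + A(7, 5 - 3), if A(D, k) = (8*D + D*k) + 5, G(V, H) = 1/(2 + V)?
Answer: 272/3 ≈ 90.667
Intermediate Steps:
b = 1/3 (b = 1/(2 + 1) + 0 = 1/3 + 0 = 1/3 ≈ 0.33333)
A(D, k) = 5 + 8*D + D*k
b*47 + A(7, 5 - 3) = (1/3)*47 + (5 + 8*7 + 7*(5 - 3)) = 47/3 + (5 + 56 + 7*2) = 47/3 + (5 + 56 + 14) = 47/3 + 75 = 272/3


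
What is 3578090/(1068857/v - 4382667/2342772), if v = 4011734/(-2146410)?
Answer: -1868275459225241240/298600980345530901 ≈ -6.2568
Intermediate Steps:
v = -2005867/1073205 (v = 4011734*(-1/2146410) = -2005867/1073205 ≈ -1.8690)
3578090/(1068857/v - 4382667/2342772) = 3578090/(1068857/(-2005867/1073205) - 4382667/2342772) = 3578090/(1068857*(-1073205/2005867) - 4382667*1/2342772) = 3578090/(-1147102676685/2005867 - 486963/260308) = 3578090/(-298600980345530901/522143227036) = 3578090*(-522143227036/298600980345530901) = -1868275459225241240/298600980345530901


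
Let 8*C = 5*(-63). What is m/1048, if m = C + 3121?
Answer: 24653/8384 ≈ 2.9405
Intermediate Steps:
C = -315/8 (C = (5*(-63))/8 = (⅛)*(-315) = -315/8 ≈ -39.375)
m = 24653/8 (m = -315/8 + 3121 = 24653/8 ≈ 3081.6)
m/1048 = (24653/8)/1048 = (24653/8)*(1/1048) = 24653/8384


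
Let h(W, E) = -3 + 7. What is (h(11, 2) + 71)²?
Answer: 5625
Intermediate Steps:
h(W, E) = 4
(h(11, 2) + 71)² = (4 + 71)² = 75² = 5625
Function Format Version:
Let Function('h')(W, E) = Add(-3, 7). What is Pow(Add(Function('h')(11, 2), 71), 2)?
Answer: 5625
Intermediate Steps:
Function('h')(W, E) = 4
Pow(Add(Function('h')(11, 2), 71), 2) = Pow(Add(4, 71), 2) = Pow(75, 2) = 5625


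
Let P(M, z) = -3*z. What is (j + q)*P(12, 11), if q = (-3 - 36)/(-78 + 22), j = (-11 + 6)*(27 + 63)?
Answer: 830313/56 ≈ 14827.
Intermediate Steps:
j = -450 (j = -5*90 = -450)
q = 39/56 (q = -39/(-56) = -39*(-1/56) = 39/56 ≈ 0.69643)
(j + q)*P(12, 11) = (-450 + 39/56)*(-3*11) = -25161/56*(-33) = 830313/56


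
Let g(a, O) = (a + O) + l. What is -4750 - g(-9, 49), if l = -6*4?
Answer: -4766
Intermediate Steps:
l = -24
g(a, O) = -24 + O + a (g(a, O) = (a + O) - 24 = (O + a) - 24 = -24 + O + a)
-4750 - g(-9, 49) = -4750 - (-24 + 49 - 9) = -4750 - 1*16 = -4750 - 16 = -4766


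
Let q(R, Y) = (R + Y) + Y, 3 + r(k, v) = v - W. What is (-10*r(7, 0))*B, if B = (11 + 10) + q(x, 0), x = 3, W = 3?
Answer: 1440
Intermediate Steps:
r(k, v) = -6 + v (r(k, v) = -3 + (v - 1*3) = -3 + (v - 3) = -3 + (-3 + v) = -6 + v)
q(R, Y) = R + 2*Y
B = 24 (B = (11 + 10) + (3 + 2*0) = 21 + (3 + 0) = 21 + 3 = 24)
(-10*r(7, 0))*B = -10*(-6 + 0)*24 = -10*(-6)*24 = 60*24 = 1440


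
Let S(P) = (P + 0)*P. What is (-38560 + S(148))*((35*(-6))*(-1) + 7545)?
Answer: -129167280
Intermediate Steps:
S(P) = P² (S(P) = P*P = P²)
(-38560 + S(148))*((35*(-6))*(-1) + 7545) = (-38560 + 148²)*((35*(-6))*(-1) + 7545) = (-38560 + 21904)*(-210*(-1) + 7545) = -16656*(210 + 7545) = -16656*7755 = -129167280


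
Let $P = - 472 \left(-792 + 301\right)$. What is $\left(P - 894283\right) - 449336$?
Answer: $-1111867$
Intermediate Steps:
$P = 231752$ ($P = \left(-472\right) \left(-491\right) = 231752$)
$\left(P - 894283\right) - 449336 = \left(231752 - 894283\right) - 449336 = -662531 - 449336 = -1111867$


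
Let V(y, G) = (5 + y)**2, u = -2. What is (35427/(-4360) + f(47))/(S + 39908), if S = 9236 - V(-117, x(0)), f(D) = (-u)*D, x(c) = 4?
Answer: 374413/159576000 ≈ 0.0023463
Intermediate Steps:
f(D) = 2*D (f(D) = (-1*(-2))*D = 2*D)
S = -3308 (S = 9236 - (5 - 117)**2 = 9236 - 1*(-112)**2 = 9236 - 1*12544 = 9236 - 12544 = -3308)
(35427/(-4360) + f(47))/(S + 39908) = (35427/(-4360) + 2*47)/(-3308 + 39908) = (35427*(-1/4360) + 94)/36600 = (-35427/4360 + 94)*(1/36600) = (374413/4360)*(1/36600) = 374413/159576000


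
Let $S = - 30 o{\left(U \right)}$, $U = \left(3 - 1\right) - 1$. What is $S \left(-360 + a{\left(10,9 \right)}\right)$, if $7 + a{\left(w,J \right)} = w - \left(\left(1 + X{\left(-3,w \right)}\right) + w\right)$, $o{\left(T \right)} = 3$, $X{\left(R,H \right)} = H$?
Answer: $34020$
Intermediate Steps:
$U = 1$ ($U = 2 - 1 = 1$)
$a{\left(w,J \right)} = -8 - w$ ($a{\left(w,J \right)} = -7 + \left(w - \left(\left(1 + w\right) + w\right)\right) = -7 + \left(w - \left(1 + 2 w\right)\right) = -7 - \left(1 + w\right) = -8 - w$)
$S = -90$ ($S = \left(-30\right) 3 = -90$)
$S \left(-360 + a{\left(10,9 \right)}\right) = - 90 \left(-360 - 18\right) = \left(-90\right) \left(-378\right) = 34020$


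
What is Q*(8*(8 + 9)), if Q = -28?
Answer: -3808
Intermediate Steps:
Q*(8*(8 + 9)) = -224*(8 + 9) = -224*17 = -28*136 = -3808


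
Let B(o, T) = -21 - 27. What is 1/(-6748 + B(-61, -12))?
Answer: -1/6796 ≈ -0.00014715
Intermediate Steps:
B(o, T) = -48
1/(-6748 + B(-61, -12)) = 1/(-6748 - 48) = 1/(-6796) = -1/6796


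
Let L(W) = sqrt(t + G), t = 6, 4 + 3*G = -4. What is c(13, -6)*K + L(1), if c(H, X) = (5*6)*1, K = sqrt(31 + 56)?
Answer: 30*sqrt(87) + sqrt(30)/3 ≈ 281.65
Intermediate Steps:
G = -8/3 (G = -4/3 + (1/3)*(-4) = -4/3 - 4/3 = -8/3 ≈ -2.6667)
K = sqrt(87) ≈ 9.3274
L(W) = sqrt(30)/3 (L(W) = sqrt(6 - 8/3) = sqrt(10/3) = sqrt(30)/3)
c(H, X) = 30 (c(H, X) = 30*1 = 30)
c(13, -6)*K + L(1) = 30*sqrt(87) + sqrt(30)/3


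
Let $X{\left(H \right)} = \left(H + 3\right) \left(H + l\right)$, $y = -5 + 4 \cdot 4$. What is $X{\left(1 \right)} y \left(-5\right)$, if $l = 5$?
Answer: $-1320$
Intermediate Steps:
$y = 11$ ($y = -5 + 16 = 11$)
$X{\left(H \right)} = \left(3 + H\right) \left(5 + H\right)$ ($X{\left(H \right)} = \left(H + 3\right) \left(H + 5\right) = \left(3 + H\right) \left(5 + H\right)$)
$X{\left(1 \right)} y \left(-5\right) = \left(15 + 1^{2} + 8 \cdot 1\right) 11 \left(-5\right) = \left(15 + 1 + 8\right) 11 \left(-5\right) = 24 \cdot 11 \left(-5\right) = 264 \left(-5\right) = -1320$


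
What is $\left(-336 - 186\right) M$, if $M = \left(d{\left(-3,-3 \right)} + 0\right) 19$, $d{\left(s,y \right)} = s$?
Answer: $29754$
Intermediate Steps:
$M = -57$ ($M = \left(-3 + 0\right) 19 = \left(-3\right) 19 = -57$)
$\left(-336 - 186\right) M = \left(-336 - 186\right) \left(-57\right) = \left(-522\right) \left(-57\right) = 29754$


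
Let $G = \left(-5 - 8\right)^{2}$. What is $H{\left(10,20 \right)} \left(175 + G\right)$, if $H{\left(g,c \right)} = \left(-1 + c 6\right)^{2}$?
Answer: $4871384$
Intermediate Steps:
$H{\left(g,c \right)} = \left(-1 + 6 c\right)^{2}$
$G = 169$ ($G = \left(-13\right)^{2} = 169$)
$H{\left(10,20 \right)} \left(175 + G\right) = \left(-1 + 6 \cdot 20\right)^{2} \left(175 + 169\right) = \left(-1 + 120\right)^{2} \cdot 344 = 119^{2} \cdot 344 = 14161 \cdot 344 = 4871384$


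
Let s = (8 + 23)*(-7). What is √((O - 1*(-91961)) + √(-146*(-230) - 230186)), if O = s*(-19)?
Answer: √(96084 + I*√196606) ≈ 309.98 + 0.7152*I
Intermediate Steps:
s = -217 (s = 31*(-7) = -217)
O = 4123 (O = -217*(-19) = 4123)
√((O - 1*(-91961)) + √(-146*(-230) - 230186)) = √((4123 - 1*(-91961)) + √(-146*(-230) - 230186)) = √((4123 + 91961) + √(33580 - 230186)) = √(96084 + √(-196606)) = √(96084 + I*√196606)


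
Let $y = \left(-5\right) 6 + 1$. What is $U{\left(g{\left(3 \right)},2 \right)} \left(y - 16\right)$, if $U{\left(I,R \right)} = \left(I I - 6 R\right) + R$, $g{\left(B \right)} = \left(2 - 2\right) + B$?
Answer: $45$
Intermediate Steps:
$g{\left(B \right)} = B$ ($g{\left(B \right)} = 0 + B = B$)
$U{\left(I,R \right)} = I^{2} - 5 R$ ($U{\left(I,R \right)} = \left(I^{2} - 6 R\right) + R = I^{2} - 5 R$)
$y = -29$ ($y = -30 + 1 = -29$)
$U{\left(g{\left(3 \right)},2 \right)} \left(y - 16\right) = \left(3^{2} - 10\right) \left(-29 - 16\right) = \left(9 - 10\right) \left(-45\right) = \left(-1\right) \left(-45\right) = 45$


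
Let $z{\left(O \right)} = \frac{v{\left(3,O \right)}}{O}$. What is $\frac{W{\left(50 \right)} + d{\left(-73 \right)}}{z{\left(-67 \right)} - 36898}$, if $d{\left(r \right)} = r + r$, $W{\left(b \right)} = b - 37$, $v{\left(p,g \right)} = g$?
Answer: $\frac{19}{5271} \approx 0.0036046$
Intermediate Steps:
$W{\left(b \right)} = -37 + b$
$z{\left(O \right)} = 1$ ($z{\left(O \right)} = \frac{O}{O} = 1$)
$d{\left(r \right)} = 2 r$
$\frac{W{\left(50 \right)} + d{\left(-73 \right)}}{z{\left(-67 \right)} - 36898} = \frac{\left(-37 + 50\right) + 2 \left(-73\right)}{1 - 36898} = \frac{13 - 146}{-36897} = \left(-133\right) \left(- \frac{1}{36897}\right) = \frac{19}{5271}$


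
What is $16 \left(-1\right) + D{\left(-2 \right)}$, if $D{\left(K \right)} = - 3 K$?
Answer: $-10$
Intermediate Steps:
$16 \left(-1\right) + D{\left(-2 \right)} = 16 \left(-1\right) - -6 = -16 + 6 = -10$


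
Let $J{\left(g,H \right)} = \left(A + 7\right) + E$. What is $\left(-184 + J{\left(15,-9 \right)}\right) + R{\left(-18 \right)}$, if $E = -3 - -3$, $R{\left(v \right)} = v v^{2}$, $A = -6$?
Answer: $-6015$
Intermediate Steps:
$R{\left(v \right)} = v^{3}$
$E = 0$ ($E = -3 + 3 = 0$)
$J{\left(g,H \right)} = 1$ ($J{\left(g,H \right)} = \left(-6 + 7\right) + 0 = 1 + 0 = 1$)
$\left(-184 + J{\left(15,-9 \right)}\right) + R{\left(-18 \right)} = \left(-184 + 1\right) + \left(-18\right)^{3} = -183 - 5832 = -6015$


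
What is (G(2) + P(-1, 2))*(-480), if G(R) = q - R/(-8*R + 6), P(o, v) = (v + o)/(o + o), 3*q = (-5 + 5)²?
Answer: 144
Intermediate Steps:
q = 0 (q = (-5 + 5)²/3 = (⅓)*0² = (⅓)*0 = 0)
P(o, v) = (o + v)/(2*o) (P(o, v) = (o + v)/((2*o)) = (o + v)*(1/(2*o)) = (o + v)/(2*o))
G(R) = -R/(6 - 8*R) (G(R) = 0 - R/(-8*R + 6) = 0 - R/(6 - 8*R) = -R/(6 - 8*R))
(G(2) + P(-1, 2))*(-480) = ((½)*2/(-3 + 4*2) + (½)*(-1 + 2)/(-1))*(-480) = ((½)*2/(-3 + 8) + (½)*(-1)*1)*(-480) = ((½)*2/5 - ½)*(-480) = ((½)*2*(⅕) - ½)*(-480) = (⅕ - ½)*(-480) = -3/10*(-480) = 144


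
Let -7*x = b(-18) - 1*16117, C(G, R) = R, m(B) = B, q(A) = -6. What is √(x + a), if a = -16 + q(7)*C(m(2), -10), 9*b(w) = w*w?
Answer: 3*√12747/7 ≈ 48.387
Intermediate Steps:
b(w) = w²/9 (b(w) = (w*w)/9 = w²/9)
x = 16081/7 (x = -((⅑)*(-18)² - 1*16117)/7 = -((⅑)*324 - 16117)/7 = -(36 - 16117)/7 = -⅐*(-16081) = 16081/7 ≈ 2297.3)
a = 44 (a = -16 - 6*(-10) = -16 + 60 = 44)
√(x + a) = √(16081/7 + 44) = √(16389/7) = 3*√12747/7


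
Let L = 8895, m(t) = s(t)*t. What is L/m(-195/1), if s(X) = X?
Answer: 593/2535 ≈ 0.23393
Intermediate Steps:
m(t) = t**2 (m(t) = t*t = t**2)
L/m(-195/1) = 8895/((-195/1)**2) = 8895/((-195*1)**2) = 8895/((-195)**2) = 8895/38025 = 8895*(1/38025) = 593/2535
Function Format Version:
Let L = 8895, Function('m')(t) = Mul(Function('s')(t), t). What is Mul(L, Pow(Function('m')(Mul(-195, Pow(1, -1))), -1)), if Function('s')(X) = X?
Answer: Rational(593, 2535) ≈ 0.23393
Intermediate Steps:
Function('m')(t) = Pow(t, 2) (Function('m')(t) = Mul(t, t) = Pow(t, 2))
Mul(L, Pow(Function('m')(Mul(-195, Pow(1, -1))), -1)) = Mul(8895, Pow(Pow(Mul(-195, Pow(1, -1)), 2), -1)) = Mul(8895, Pow(Pow(Mul(-195, 1), 2), -1)) = Mul(8895, Pow(Pow(-195, 2), -1)) = Mul(8895, Pow(38025, -1)) = Mul(8895, Rational(1, 38025)) = Rational(593, 2535)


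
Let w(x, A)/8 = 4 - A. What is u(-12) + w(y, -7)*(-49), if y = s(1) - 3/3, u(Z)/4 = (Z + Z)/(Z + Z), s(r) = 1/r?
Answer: -4308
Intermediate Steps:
u(Z) = 4 (u(Z) = 4*((Z + Z)/(Z + Z)) = 4*((2*Z)/((2*Z))) = 4*((2*Z)*(1/(2*Z))) = 4*1 = 4)
y = 0 (y = 1/1 - 3/3 = 1 - 3*⅓ = 1 - 1 = 0)
w(x, A) = 32 - 8*A (w(x, A) = 8*(4 - A) = 32 - 8*A)
u(-12) + w(y, -7)*(-49) = 4 + (32 - 8*(-7))*(-49) = 4 + (32 + 56)*(-49) = 4 + 88*(-49) = 4 - 4312 = -4308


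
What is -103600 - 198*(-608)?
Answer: 16784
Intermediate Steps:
-103600 - 198*(-608) = -103600 + 120384 = 16784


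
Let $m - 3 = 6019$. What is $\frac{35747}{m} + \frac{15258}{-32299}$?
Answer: $\frac{1062708677}{194504578} \approx 5.4637$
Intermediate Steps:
$m = 6022$ ($m = 3 + 6019 = 6022$)
$\frac{35747}{m} + \frac{15258}{-32299} = \frac{35747}{6022} + \frac{15258}{-32299} = 35747 \cdot \frac{1}{6022} + 15258 \left(- \frac{1}{32299}\right) = \frac{35747}{6022} - \frac{15258}{32299} = \frac{1062708677}{194504578}$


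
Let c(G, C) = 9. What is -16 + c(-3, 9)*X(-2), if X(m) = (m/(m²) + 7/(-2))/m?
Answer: 2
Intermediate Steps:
X(m) = (-7/2 + 1/m)/m (X(m) = (m/m² + 7*(-½))/m = (1/m - 7/2)/m = (-7/2 + 1/m)/m)
-16 + c(-3, 9)*X(-2) = -16 + 9*((½)*(2 - 7*(-2))/(-2)²) = -16 + 9*((½)*(¼)*(2 + 14)) = -16 + 9*((½)*(¼)*16) = -16 + 9*2 = -16 + 18 = 2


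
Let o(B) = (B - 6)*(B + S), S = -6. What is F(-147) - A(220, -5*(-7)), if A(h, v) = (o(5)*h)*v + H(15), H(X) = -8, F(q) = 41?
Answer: -7651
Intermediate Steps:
o(B) = (-6 + B)² (o(B) = (B - 6)*(B - 6) = (-6 + B)*(-6 + B) = (-6 + B)²)
A(h, v) = -8 + h*v (A(h, v) = ((36 + 5² - 12*5)*h)*v - 8 = ((36 + 25 - 60)*h)*v - 8 = (1*h)*v - 8 = h*v - 8 = -8 + h*v)
F(-147) - A(220, -5*(-7)) = 41 - (-8 + 220*(-5*(-7))) = 41 - (-8 + 220*35) = 41 - (-8 + 7700) = 41 - 1*7692 = 41 - 7692 = -7651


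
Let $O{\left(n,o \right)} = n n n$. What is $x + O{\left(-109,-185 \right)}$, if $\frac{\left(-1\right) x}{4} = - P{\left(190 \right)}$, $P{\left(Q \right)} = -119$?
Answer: $-1295505$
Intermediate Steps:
$O{\left(n,o \right)} = n^{3}$ ($O{\left(n,o \right)} = n^{2} n = n^{3}$)
$x = -476$ ($x = - 4 \left(\left(-1\right) \left(-119\right)\right) = \left(-4\right) 119 = -476$)
$x + O{\left(-109,-185 \right)} = -476 + \left(-109\right)^{3} = -476 - 1295029 = -1295505$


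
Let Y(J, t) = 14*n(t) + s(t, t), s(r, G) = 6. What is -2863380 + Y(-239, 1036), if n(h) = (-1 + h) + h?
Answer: -2834380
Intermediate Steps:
n(h) = -1 + 2*h
Y(J, t) = -8 + 28*t (Y(J, t) = 14*(-1 + 2*t) + 6 = (-14 + 28*t) + 6 = -8 + 28*t)
-2863380 + Y(-239, 1036) = -2863380 + (-8 + 28*1036) = -2863380 + (-8 + 29008) = -2863380 + 29000 = -2834380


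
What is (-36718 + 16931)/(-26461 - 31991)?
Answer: 19787/58452 ≈ 0.33852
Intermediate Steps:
(-36718 + 16931)/(-26461 - 31991) = -19787/(-58452) = -19787*(-1/58452) = 19787/58452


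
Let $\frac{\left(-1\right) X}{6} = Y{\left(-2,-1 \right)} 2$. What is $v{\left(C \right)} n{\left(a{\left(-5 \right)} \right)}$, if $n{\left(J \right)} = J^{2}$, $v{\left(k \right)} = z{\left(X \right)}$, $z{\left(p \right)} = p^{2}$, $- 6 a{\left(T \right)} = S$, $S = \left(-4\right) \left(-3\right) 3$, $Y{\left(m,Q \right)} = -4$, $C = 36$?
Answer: $82944$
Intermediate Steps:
$X = 48$ ($X = - 6 \left(\left(-4\right) 2\right) = \left(-6\right) \left(-8\right) = 48$)
$S = 36$ ($S = 12 \cdot 3 = 36$)
$a{\left(T \right)} = -6$ ($a{\left(T \right)} = \left(- \frac{1}{6}\right) 36 = -6$)
$v{\left(k \right)} = 2304$ ($v{\left(k \right)} = 48^{2} = 2304$)
$v{\left(C \right)} n{\left(a{\left(-5 \right)} \right)} = 2304 \left(-6\right)^{2} = 2304 \cdot 36 = 82944$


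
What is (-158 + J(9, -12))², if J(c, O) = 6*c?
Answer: 10816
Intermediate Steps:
(-158 + J(9, -12))² = (-158 + 6*9)² = (-158 + 54)² = (-104)² = 10816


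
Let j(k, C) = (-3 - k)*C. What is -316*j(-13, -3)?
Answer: 9480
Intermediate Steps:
j(k, C) = C*(-3 - k)
-316*j(-13, -3) = -(-316)*(-3)*(3 - 13) = -(-316)*(-3)*(-10) = -316*(-30) = 9480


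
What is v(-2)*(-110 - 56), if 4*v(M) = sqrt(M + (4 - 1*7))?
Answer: -83*I*sqrt(5)/2 ≈ -92.797*I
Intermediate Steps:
v(M) = sqrt(-3 + M)/4 (v(M) = sqrt(M + (4 - 1*7))/4 = sqrt(M + (4 - 7))/4 = sqrt(M - 3)/4 = sqrt(-3 + M)/4)
v(-2)*(-110 - 56) = (sqrt(-3 - 2)/4)*(-110 - 56) = (sqrt(-5)/4)*(-166) = ((I*sqrt(5))/4)*(-166) = (I*sqrt(5)/4)*(-166) = -83*I*sqrt(5)/2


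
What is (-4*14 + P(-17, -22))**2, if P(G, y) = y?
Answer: 6084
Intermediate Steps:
(-4*14 + P(-17, -22))**2 = (-4*14 - 22)**2 = (-56 - 22)**2 = (-78)**2 = 6084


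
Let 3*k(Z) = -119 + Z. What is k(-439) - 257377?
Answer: -257563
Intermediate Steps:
k(Z) = -119/3 + Z/3 (k(Z) = (-119 + Z)/3 = -119/3 + Z/3)
k(-439) - 257377 = (-119/3 + (1/3)*(-439)) - 257377 = (-119/3 - 439/3) - 257377 = -186 - 257377 = -257563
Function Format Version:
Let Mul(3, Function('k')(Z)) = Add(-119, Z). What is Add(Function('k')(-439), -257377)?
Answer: -257563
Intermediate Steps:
Function('k')(Z) = Add(Rational(-119, 3), Mul(Rational(1, 3), Z)) (Function('k')(Z) = Mul(Rational(1, 3), Add(-119, Z)) = Add(Rational(-119, 3), Mul(Rational(1, 3), Z)))
Add(Function('k')(-439), -257377) = Add(Add(Rational(-119, 3), Mul(Rational(1, 3), -439)), -257377) = Add(Add(Rational(-119, 3), Rational(-439, 3)), -257377) = Add(-186, -257377) = -257563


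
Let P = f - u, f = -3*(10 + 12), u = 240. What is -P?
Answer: 306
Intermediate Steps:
f = -66 (f = -3*22 = -66)
P = -306 (P = -66 - 1*240 = -66 - 240 = -306)
-P = -1*(-306) = 306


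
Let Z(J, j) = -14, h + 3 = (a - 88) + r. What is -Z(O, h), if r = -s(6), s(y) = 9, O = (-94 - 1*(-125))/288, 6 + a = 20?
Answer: 14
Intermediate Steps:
a = 14 (a = -6 + 20 = 14)
O = 31/288 (O = (-94 + 125)*(1/288) = 31*(1/288) = 31/288 ≈ 0.10764)
r = -9 (r = -1*9 = -9)
h = -86 (h = -3 + ((14 - 88) - 9) = -3 + (-74 - 9) = -3 - 83 = -86)
-Z(O, h) = -1*(-14) = 14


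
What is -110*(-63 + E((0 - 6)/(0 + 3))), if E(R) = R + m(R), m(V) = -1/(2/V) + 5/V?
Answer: 7315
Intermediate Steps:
m(V) = 5/V - V/2 (m(V) = -V/2 + 5/V = 5/V - V/2)
E(R) = R/2 + 5/R (E(R) = R + (5/R - R/2) = R/2 + 5/R)
-110*(-63 + E((0 - 6)/(0 + 3))) = -110*(-63 + (((0 - 6)/(0 + 3))/2 + 5/(((0 - 6)/(0 + 3))))) = -110*(-63 + ((-6/3)/2 + 5/((-6/3)))) = -110*(-63 + ((-6*⅓)/2 + 5/((-6*⅓)))) = -110*(-63 + ((½)*(-2) + 5/(-2))) = -110*(-63 + (-1 + 5*(-½))) = -110*(-63 + (-1 - 5/2)) = -110*(-63 - 7/2) = -110*(-133/2) = 7315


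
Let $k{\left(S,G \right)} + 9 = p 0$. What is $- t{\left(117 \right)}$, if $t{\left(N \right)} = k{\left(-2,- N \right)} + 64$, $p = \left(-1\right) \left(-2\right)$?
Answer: $-55$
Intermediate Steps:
$p = 2$
$k{\left(S,G \right)} = -9$ ($k{\left(S,G \right)} = -9 + 2 \cdot 0 = -9 + 0 = -9$)
$t{\left(N \right)} = 55$ ($t{\left(N \right)} = -9 + 64 = 55$)
$- t{\left(117 \right)} = \left(-1\right) 55 = -55$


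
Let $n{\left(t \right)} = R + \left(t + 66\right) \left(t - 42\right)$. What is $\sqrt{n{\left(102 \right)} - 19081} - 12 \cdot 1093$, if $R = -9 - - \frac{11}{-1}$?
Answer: $-13116 + i \sqrt{9021} \approx -13116.0 + 94.979 i$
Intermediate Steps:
$R = -20$ ($R = -9 - \left(-11\right) \left(-1\right) = -9 - 11 = -20$)
$n{\left(t \right)} = -20 + \left(-42 + t\right) \left(66 + t\right)$ ($n{\left(t \right)} = -20 + \left(t + 66\right) \left(t - 42\right) = -20 + \left(66 + t\right) \left(-42 + t\right) = -20 + \left(-42 + t\right) \left(66 + t\right)$)
$\sqrt{n{\left(102 \right)} - 19081} - 12 \cdot 1093 = \sqrt{\left(-2792 + 102^{2} + 24 \cdot 102\right) - 19081} - 12 \cdot 1093 = \sqrt{\left(-2792 + 10404 + 2448\right) - 19081} - 13116 = \sqrt{10060 - 19081} - 13116 = \sqrt{-9021} - 13116 = i \sqrt{9021} - 13116 = -13116 + i \sqrt{9021}$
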